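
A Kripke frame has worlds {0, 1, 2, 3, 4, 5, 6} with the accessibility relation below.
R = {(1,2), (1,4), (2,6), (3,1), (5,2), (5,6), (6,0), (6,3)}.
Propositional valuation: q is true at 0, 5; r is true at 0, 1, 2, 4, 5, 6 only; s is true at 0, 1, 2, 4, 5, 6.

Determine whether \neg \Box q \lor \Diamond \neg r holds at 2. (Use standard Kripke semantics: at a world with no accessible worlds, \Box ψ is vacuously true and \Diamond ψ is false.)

Yes

Recall that \Box ψ holds at a world iff ψ holds at every accessible world, and \Diamond ψ holds iff ψ holds at some accessible world.
At 2: \neg \Box q is true, \Diamond \neg r is false, so \neg \Box q \lor \Diamond \neg r is true.
  At 2: \Box q is false, so \neg \Box q is true.
    At 2: \Box q requires q at every successor {6}.
      q fails at 6, so \Box q is false at 2.
  At 2: \Diamond \neg r requires \neg r at some successor in {6}.
    At 6: \neg r is false.
  So \Diamond \neg r is false at 2.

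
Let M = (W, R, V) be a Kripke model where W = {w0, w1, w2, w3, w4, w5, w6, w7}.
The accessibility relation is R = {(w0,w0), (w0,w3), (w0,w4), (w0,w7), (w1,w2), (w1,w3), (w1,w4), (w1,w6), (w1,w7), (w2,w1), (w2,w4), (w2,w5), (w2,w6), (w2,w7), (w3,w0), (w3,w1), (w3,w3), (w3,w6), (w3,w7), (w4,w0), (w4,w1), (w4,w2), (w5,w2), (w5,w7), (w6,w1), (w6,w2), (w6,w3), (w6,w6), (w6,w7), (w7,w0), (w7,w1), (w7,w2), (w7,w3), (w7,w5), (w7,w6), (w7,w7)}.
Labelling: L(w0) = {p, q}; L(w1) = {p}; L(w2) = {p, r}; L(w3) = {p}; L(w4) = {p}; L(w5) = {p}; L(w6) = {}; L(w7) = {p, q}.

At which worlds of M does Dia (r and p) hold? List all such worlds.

Let φ = Dia (r and p). Evaluate φ at each world:
  w0 (successors {w0, w3, w4, w7}): φ is false.
  w1 (successors {w2, w3, w4, w6, w7}): φ is true.
  w2 (successors {w1, w4, w5, w6, w7}): φ is false.
  w3 (successors {w0, w1, w3, w6, w7}): φ is false.
  w4 (successors {w0, w1, w2}): φ is true.
  w5 (successors {w2, w7}): φ is true.
  w6 (successors {w1, w2, w3, w6, w7}): φ is true.
  w7 (successors {w0, w1, w2, w3, w5, w6, w7}): φ is true.
For instance, at w1:
  At w1: Dia (r and p) requires r and p at some successor in {w2, w3, w4, w6, w7}.
    r and p holds at w2, so Dia (r and p) is true at w1.
Satisfying worlds: {w1, w4, w5, w6, w7}

w1, w4, w5, w6, w7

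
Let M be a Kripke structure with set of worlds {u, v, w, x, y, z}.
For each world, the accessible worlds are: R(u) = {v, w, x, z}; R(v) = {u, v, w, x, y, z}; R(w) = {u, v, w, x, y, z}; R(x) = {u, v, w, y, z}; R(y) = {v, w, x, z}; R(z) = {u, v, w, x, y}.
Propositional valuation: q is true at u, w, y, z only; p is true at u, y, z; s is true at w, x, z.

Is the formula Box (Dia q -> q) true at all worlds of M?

No

Let φ = Box (Dia q -> q). Evaluate φ at each world:
  u (successors {v, w, x, z}): φ is false.
  v (successors {u, v, w, x, y, z}): φ is false.
  w (successors {u, v, w, x, y, z}): φ is false.
  x (successors {u, v, w, y, z}): φ is false.
  y (successors {v, w, x, z}): φ is false.
  z (successors {u, v, w, x, y}): φ is false.
Detail at u (counterexample):
  At u: Box (Dia q -> q) requires Dia q -> q at every successor {v, w, x, z}.
    Dia q -> q fails at v, so Box (Dia q -> q) is false at u.
      At v: Dia q is true, q is false, so Dia q -> q is false.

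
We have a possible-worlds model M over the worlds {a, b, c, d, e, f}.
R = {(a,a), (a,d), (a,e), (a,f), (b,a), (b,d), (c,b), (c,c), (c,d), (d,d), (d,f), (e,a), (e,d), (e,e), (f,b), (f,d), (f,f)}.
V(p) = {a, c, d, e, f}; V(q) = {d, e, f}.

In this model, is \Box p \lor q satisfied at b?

Yes

At b: \Box p is true, q is false, so \Box p \lor q is true.
  At b: \Box p requires p at every successor {a, d}.
    At a: p is true.
    At d: p is true.
  So \Box p is true at b.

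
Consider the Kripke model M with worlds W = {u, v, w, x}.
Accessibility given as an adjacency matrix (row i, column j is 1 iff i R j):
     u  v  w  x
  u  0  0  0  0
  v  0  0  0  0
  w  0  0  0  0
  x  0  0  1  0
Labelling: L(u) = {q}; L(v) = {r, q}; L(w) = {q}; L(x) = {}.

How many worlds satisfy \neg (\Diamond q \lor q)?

Recall that \Diamond ψ holds at a world iff ψ holds at some accessible world.
Let φ = \neg (\Diamond q \lor q). Evaluate φ at each world:
  u (successors ∅): φ is false.
  v (successors ∅): φ is false.
  w (successors ∅): φ is false.
  x (successors {w}): φ is false.
For instance, at x:
  At x: \Diamond q \lor q is true, so \neg (\Diamond q \lor q) is false.
    At x: \Diamond q is true, q is false, so \Diamond q \lor q is true.
      At x: \Diamond q requires q at some successor in {w}.
        q holds at w, so \Diamond q is true at x.
Satisfying worlds: none.

0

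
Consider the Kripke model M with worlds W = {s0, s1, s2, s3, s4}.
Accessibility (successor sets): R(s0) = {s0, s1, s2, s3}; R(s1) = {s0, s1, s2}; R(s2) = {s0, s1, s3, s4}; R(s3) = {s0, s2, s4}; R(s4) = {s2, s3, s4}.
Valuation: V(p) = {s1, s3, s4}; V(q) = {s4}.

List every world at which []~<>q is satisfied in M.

Recall that []ψ holds at a world iff ψ holds at every accessible world, and <>ψ holds iff ψ holds at some accessible world.
Let φ = []~<>q. Evaluate φ at each world:
  s0 (successors {s0, s1, s2, s3}): φ is false.
  s1 (successors {s0, s1, s2}): φ is false.
  s2 (successors {s0, s1, s3, s4}): φ is false.
  s3 (successors {s0, s2, s4}): φ is false.
  s4 (successors {s2, s3, s4}): φ is false.
For instance, at s4:
  At s4: []~<>q requires ~<>q at every successor {s2, s3, s4}.
    ~<>q fails at s2, so []~<>q is false at s4.
      At s2: <>q is true, so ~<>q is false.
Satisfying worlds: none.

none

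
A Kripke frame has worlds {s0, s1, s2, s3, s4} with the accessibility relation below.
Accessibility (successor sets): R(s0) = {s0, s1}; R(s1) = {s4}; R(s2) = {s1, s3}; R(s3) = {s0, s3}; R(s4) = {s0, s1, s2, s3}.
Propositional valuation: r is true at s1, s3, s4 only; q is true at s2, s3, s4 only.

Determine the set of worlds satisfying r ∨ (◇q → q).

Let φ = r ∨ (◇q → q). Evaluate φ at each world:
  s0 (successors {s0, s1}): φ is true.
  s1 (successors {s4}): φ is true.
  s2 (successors {s1, s3}): φ is true.
  s3 (successors {s0, s3}): φ is true.
  s4 (successors {s0, s1, s2, s3}): φ is true.
For instance, at s2:
  At s2: r is false, ◇q → q is true, so r ∨ (◇q → q) is true.
    At s2: ◇q is true, q is true, so ◇q → q is true.
      At s2: ◇q requires q at some successor in {s1, s3}.
        q holds at s3, so ◇q is true at s2.
Satisfying worlds: {s0, s1, s2, s3, s4}

s0, s1, s2, s3, s4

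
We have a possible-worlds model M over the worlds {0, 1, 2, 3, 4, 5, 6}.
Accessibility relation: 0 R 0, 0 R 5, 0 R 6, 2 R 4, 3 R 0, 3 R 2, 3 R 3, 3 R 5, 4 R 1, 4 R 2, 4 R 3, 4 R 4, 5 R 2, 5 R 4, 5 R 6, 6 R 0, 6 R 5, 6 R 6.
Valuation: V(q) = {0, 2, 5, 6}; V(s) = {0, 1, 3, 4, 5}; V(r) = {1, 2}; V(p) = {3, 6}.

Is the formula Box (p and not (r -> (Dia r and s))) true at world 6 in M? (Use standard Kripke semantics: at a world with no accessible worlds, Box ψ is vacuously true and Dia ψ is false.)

At 6: Box (p and not (r -> (Dia r and s))) requires p and not (r -> (Dia r and s)) at every successor {0, 5, 6}.
  p and not (r -> (Dia r and s)) fails at 0, so Box (p and not (r -> (Dia r and s))) is false at 6.
    At 0: p is false, not (r -> (Dia r and s)) is false, so p and not (r -> (Dia r and s)) is false.
      At 0: r -> (Dia r and s) is true, so not (r -> (Dia r and s)) is false.

No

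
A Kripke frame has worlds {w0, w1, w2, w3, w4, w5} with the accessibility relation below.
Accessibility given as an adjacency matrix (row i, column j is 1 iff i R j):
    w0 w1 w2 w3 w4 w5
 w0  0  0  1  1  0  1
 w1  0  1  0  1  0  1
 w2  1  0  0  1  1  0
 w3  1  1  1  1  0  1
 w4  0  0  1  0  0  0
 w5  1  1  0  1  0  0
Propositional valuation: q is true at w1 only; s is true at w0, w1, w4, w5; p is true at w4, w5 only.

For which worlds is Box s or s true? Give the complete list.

w0, w1, w4, w5

Recall that Box ψ holds at a world iff ψ holds at every accessible world, and Dia ψ holds iff ψ holds at some accessible world.
Let φ = Box s or s. Evaluate φ at each world:
  w0 (successors {w2, w3, w5}): φ is true.
  w1 (successors {w1, w3, w5}): φ is true.
  w2 (successors {w0, w3, w4}): φ is false.
  w3 (successors {w0, w1, w2, w3, w5}): φ is false.
  w4 (successors {w2}): φ is true.
  w5 (successors {w0, w1, w3}): φ is true.
For instance, at w4:
  At w4: Box s is false, s is true, so Box s or s is true.
    At w4: Box s requires s at every successor {w2}.
      s fails at w2, so Box s is false at w4.
Satisfying worlds: {w0, w1, w4, w5}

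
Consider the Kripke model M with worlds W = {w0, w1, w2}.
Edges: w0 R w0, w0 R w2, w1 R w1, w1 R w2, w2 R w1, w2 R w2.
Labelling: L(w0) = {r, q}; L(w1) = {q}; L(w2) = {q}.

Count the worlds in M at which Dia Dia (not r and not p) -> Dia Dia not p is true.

Let φ = Dia Dia (not r and not p) -> Dia Dia not p. Evaluate φ at each world:
  w0 (successors {w0, w2}): φ is true.
  w1 (successors {w1, w2}): φ is true.
  w2 (successors {w1, w2}): φ is true.
For instance, at w0:
  At w0: Dia Dia (not r and not p) is true, Dia Dia not p is true, so Dia Dia (not r and not p) -> Dia Dia not p is true.
    At w0: Dia Dia (not r and not p) requires Dia (not r and not p) at some successor in {w0, w2}.
      Dia (not r and not p) holds at w0, so Dia Dia (not r and not p) is true at w0.
    At w0: Dia Dia not p requires Dia not p at some successor in {w0, w2}.
      Dia not p holds at w0, so Dia Dia not p is true at w0.
Satisfying worlds: {w0, w1, w2}

3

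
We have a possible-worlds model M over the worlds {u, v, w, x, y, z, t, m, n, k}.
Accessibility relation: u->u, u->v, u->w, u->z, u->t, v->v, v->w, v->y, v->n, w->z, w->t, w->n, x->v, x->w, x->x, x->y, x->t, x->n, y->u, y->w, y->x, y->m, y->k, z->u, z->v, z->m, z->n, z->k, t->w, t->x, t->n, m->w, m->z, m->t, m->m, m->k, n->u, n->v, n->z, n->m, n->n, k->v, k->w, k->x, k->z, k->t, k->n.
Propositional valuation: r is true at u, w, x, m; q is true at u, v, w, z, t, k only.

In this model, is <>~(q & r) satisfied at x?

At x: <>~(q & r) requires ~(q & r) at some successor in {v, w, x, y, t, n}.
  ~(q & r) holds at v, so <>~(q & r) is true at x.

Yes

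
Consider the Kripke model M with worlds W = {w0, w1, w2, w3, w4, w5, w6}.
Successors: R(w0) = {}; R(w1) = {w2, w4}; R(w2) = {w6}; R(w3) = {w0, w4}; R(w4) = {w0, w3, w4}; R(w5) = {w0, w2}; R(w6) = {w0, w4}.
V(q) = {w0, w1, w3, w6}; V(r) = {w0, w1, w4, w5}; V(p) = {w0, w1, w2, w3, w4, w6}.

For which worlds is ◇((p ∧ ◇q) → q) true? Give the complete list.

w2, w3, w4, w5, w6

Recall that ◇ψ holds at a world iff ψ holds at some accessible world.
Let φ = ◇((p ∧ ◇q) → q). Evaluate φ at each world:
  w0 (successors ∅): φ is false.
  w1 (successors {w2, w4}): φ is false.
  w2 (successors {w6}): φ is true.
  w3 (successors {w0, w4}): φ is true.
  w4 (successors {w0, w3, w4}): φ is true.
  w5 (successors {w0, w2}): φ is true.
  w6 (successors {w0, w4}): φ is true.
For instance, at w5:
  At w5: ◇((p ∧ ◇q) → q) requires (p ∧ ◇q) → q at some successor in {w0, w2}.
    (p ∧ ◇q) → q holds at w0, so ◇((p ∧ ◇q) → q) is true at w5.
      At w0: p ∧ ◇q is false, q is true, so (p ∧ ◇q) → q is true.
Satisfying worlds: {w2, w3, w4, w5, w6}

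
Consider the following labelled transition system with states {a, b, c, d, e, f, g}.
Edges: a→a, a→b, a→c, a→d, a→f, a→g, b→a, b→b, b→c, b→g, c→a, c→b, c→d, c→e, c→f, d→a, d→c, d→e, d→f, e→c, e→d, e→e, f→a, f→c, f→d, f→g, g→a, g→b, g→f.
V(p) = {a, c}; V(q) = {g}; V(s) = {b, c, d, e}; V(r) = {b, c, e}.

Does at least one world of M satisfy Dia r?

Let φ = Dia r. Evaluate φ at each world:
  a (successors {a, b, c, d, f, g}): φ is true.
  b (successors {a, b, c, g}): φ is true.
  c (successors {a, b, d, e, f}): φ is true.
  d (successors {a, c, e, f}): φ is true.
  e (successors {c, d, e}): φ is true.
  f (successors {a, c, d, g}): φ is true.
  g (successors {a, b, f}): φ is true.
Detail at a (witness):
  At a: Dia r requires r at some successor in {a, b, c, d, f, g}.
    r holds at b, so Dia r is true at a.

Yes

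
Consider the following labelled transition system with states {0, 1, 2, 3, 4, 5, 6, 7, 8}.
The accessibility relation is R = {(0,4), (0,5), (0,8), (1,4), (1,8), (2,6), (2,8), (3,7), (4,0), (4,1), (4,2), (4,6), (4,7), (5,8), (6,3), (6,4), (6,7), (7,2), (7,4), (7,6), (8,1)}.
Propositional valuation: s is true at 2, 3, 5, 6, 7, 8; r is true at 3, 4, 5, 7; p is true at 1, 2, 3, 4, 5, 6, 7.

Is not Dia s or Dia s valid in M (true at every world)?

Yes

Recall that Dia ψ holds at a world iff ψ holds at some accessible world.
Let φ = not Dia s or Dia s. Evaluate φ at each world:
  0 (successors {4, 5, 8}): φ is true.
  1 (successors {4, 8}): φ is true.
  2 (successors {6, 8}): φ is true.
  3 (successors {7}): φ is true.
  4 (successors {0, 1, 2, 6, 7}): φ is true.
  5 (successors {8}): φ is true.
  6 (successors {3, 4, 7}): φ is true.
  7 (successors {2, 4, 6}): φ is true.
  8 (successors {1}): φ is true.
For instance, at 8:
  At 8: not Dia s is true, Dia s is false, so not Dia s or Dia s is true.
    At 8: Dia s is false, so not Dia s is true.
      At 8: Dia s requires s at some successor in {1}.
        At 1: s is false.
      So Dia s is false at 8.
    At 8: Dia s requires s at some successor in {1}.
      At 1: s is false.
    So Dia s is false at 8.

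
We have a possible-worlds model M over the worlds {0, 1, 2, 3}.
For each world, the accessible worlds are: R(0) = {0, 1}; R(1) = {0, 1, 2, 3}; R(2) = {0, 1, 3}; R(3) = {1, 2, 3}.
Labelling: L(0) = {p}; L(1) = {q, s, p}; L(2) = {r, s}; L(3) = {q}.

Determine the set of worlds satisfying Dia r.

1, 3

Let φ = Dia r. Evaluate φ at each world:
  0 (successors {0, 1}): φ is false.
  1 (successors {0, 1, 2, 3}): φ is true.
  2 (successors {0, 1, 3}): φ is false.
  3 (successors {1, 2, 3}): φ is true.
For instance, at 2:
  At 2: Dia r requires r at some successor in {0, 1, 3}.
    At 0: r is false.
    At 1: r is false.
    At 3: r is false.
  So Dia r is false at 2.
Satisfying worlds: {1, 3}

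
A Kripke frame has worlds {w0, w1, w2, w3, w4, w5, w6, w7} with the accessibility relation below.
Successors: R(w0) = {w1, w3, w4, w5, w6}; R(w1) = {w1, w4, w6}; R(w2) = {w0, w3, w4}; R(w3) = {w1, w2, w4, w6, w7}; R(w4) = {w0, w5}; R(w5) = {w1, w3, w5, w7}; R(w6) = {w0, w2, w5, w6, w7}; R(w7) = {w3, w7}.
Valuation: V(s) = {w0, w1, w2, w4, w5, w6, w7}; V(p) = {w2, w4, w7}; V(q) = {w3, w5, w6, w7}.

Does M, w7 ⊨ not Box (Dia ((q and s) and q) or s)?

At w7: Box (Dia ((q and s) and q) or s) is true, so not Box (Dia ((q and s) and q) or s) is false.
  At w7: Box (Dia ((q and s) and q) or s) requires Dia ((q and s) and q) or s at every successor {w3, w7}.
      At w3: Dia ((q and s) and q) is true, s is false, so Dia ((q and s) and q) or s is true.
      At w7: Dia ((q and s) and q) is true, s is true, so Dia ((q and s) and q) or s is true.
  So Box (Dia ((q and s) and q) or s) is true at w7.

No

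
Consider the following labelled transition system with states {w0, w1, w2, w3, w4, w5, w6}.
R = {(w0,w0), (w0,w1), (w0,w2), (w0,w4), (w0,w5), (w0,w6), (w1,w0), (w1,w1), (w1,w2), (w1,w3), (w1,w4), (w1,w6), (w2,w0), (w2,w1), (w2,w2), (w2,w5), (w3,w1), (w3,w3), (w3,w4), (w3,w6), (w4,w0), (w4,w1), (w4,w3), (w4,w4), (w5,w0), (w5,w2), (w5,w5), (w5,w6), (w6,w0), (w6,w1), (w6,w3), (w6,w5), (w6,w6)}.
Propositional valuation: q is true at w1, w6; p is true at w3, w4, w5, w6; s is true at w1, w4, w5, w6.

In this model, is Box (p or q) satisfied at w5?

At w5: Box (p or q) requires p or q at every successor {w0, w2, w5, w6}.
  p or q fails at w0, so Box (p or q) is false at w5.

No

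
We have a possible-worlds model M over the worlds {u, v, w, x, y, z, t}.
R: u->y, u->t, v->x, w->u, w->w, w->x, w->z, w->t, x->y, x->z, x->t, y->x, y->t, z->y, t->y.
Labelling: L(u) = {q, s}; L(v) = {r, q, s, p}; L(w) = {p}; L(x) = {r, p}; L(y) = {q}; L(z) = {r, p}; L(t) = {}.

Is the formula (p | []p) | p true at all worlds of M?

No

Recall that []ψ holds at a world iff ψ holds at every accessible world, and <>ψ holds iff ψ holds at some accessible world.
Let φ = (p | []p) | p. Evaluate φ at each world:
  u (successors {y, t}): φ is false.
  v (successors {x}): φ is true.
  w (successors {u, w, x, z, t}): φ is true.
  x (successors {y, z, t}): φ is true.
  y (successors {x, t}): φ is false.
  z (successors {y}): φ is true.
  t (successors {y}): φ is false.
Detail at u (counterexample):
  At u: p | []p is false, p is false, so (p | []p) | p is false.
    At u: p is false, []p is false, so p | []p is false.
      At u: []p requires p at every successor {y, t}.
        p fails at y, so []p is false at u.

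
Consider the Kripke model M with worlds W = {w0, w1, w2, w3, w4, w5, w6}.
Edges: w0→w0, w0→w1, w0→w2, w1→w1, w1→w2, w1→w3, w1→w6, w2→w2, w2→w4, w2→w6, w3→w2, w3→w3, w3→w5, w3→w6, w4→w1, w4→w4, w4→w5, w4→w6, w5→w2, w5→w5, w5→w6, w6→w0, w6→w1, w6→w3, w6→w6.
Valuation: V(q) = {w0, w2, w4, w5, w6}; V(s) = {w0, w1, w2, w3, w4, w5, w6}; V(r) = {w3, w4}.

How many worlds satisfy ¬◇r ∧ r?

0

Let φ = ¬◇r ∧ r. Evaluate φ at each world:
  w0 (successors {w0, w1, w2}): φ is false.
  w1 (successors {w1, w2, w3, w6}): φ is false.
  w2 (successors {w2, w4, w6}): φ is false.
  w3 (successors {w2, w3, w5, w6}): φ is false.
  w4 (successors {w1, w4, w5, w6}): φ is false.
  w5 (successors {w2, w5, w6}): φ is false.
  w6 (successors {w0, w1, w3, w6}): φ is false.
For instance, at w5:
  At w5: ¬◇r is true, r is false, so ¬◇r ∧ r is false.
    At w5: ◇r is false, so ¬◇r is true.
      At w5: ◇r requires r at some successor in {w2, w5, w6}.
        At w2: r is false.
        At w5: r is false.
        At w6: r is false.
      So ◇r is false at w5.
Satisfying worlds: none.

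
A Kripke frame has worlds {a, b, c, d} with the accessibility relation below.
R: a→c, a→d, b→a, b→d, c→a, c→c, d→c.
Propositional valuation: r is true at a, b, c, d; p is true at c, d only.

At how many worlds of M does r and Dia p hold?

4

Let φ = r and Dia p. Evaluate φ at each world:
  a (successors {c, d}): φ is true.
  b (successors {a, d}): φ is true.
  c (successors {a, c}): φ is true.
  d (successors {c}): φ is true.
For instance, at c:
  At c: r is true, Dia p is true, so r and Dia p is true.
    At c: Dia p requires p at some successor in {a, c}.
      p holds at c, so Dia p is true at c.
Satisfying worlds: {a, b, c, d}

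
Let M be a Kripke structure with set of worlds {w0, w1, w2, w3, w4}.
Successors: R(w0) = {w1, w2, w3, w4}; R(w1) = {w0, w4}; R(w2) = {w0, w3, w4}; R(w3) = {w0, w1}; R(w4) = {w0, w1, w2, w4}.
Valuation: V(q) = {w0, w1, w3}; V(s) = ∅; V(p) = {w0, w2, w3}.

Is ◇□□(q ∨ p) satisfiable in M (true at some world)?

Let φ = ◇□□(q ∨ p). Evaluate φ at each world:
  w0 (successors {w1, w2, w3, w4}): φ is false.
  w1 (successors {w0, w4}): φ is false.
  w2 (successors {w0, w3, w4}): φ is false.
  w3 (successors {w0, w1}): φ is false.
  w4 (successors {w0, w1, w2, w4}): φ is false.
For instance, at w2:
  At w2: ◇□□(q ∨ p) requires □□(q ∨ p) at some successor in {w0, w3, w4}.
    At w0: □□(q ∨ p) is false.
    At w3: □□(q ∨ p) is false.
    At w4: □□(q ∨ p) is false.
  So ◇□□(q ∨ p) is false at w2.

No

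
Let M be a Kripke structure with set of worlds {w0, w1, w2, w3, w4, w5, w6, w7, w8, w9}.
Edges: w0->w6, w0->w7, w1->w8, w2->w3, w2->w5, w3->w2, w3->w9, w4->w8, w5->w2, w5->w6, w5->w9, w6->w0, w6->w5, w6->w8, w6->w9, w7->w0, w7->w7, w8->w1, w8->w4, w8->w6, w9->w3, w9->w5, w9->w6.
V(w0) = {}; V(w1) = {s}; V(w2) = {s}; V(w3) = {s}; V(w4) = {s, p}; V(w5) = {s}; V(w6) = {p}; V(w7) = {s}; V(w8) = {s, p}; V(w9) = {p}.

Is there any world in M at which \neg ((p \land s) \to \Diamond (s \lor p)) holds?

Let φ = \neg ((p \land s) \to \Diamond (s \lor p)). Evaluate φ at each world:
  w0 (successors {w6, w7}): φ is false.
  w1 (successors {w8}): φ is false.
  w2 (successors {w3, w5}): φ is false.
  w3 (successors {w2, w9}): φ is false.
  w4 (successors {w8}): φ is false.
  w5 (successors {w2, w6, w9}): φ is false.
  w6 (successors {w0, w5, w8, w9}): φ is false.
  w7 (successors {w0, w7}): φ is false.
  w8 (successors {w1, w4, w6}): φ is false.
  w9 (successors {w3, w5, w6}): φ is false.
For instance, at w8:
  At w8: (p \land s) \to \Diamond (s \lor p) is true, so \neg ((p \land s) \to \Diamond (s \lor p)) is false.
    At w8: p \land s is true, \Diamond (s \lor p) is true, so (p \land s) \to \Diamond (s \lor p) is true.
      At w8: \Diamond (s \lor p) requires s \lor p at some successor in {w1, w4, w6}.
        s \lor p holds at w1, so \Diamond (s \lor p) is true at w8.

No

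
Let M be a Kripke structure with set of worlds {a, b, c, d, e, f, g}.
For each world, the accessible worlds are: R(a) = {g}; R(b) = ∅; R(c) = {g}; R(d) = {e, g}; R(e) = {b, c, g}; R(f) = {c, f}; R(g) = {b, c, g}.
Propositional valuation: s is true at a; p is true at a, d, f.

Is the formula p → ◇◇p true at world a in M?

No

At a: p is true, ◇◇p is false, so p → ◇◇p is false.
  At a: ◇◇p requires ◇p at some successor in {g}.
    At g: ◇p is false.
  So ◇◇p is false at a.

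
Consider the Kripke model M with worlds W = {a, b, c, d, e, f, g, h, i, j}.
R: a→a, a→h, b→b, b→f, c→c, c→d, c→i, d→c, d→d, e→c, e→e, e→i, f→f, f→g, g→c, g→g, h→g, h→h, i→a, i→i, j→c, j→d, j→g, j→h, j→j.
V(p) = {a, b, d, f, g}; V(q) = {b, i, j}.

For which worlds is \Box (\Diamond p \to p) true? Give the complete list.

b, f

Let φ = \Box (\Diamond p \to p). Evaluate φ at each world:
  a (successors {a, h}): φ is false.
  b (successors {b, f}): φ is true.
  c (successors {c, d, i}): φ is false.
  d (successors {c, d}): φ is false.
  e (successors {c, e, i}): φ is false.
  f (successors {f, g}): φ is true.
  g (successors {c, g}): φ is false.
  h (successors {g, h}): φ is false.
  i (successors {a, i}): φ is false.
  j (successors {c, d, g, h, j}): φ is false.
For instance, at a:
  At a: \Box (\Diamond p \to p) requires \Diamond p \to p at every successor {a, h}.
    \Diamond p \to p fails at h, so \Box (\Diamond p \to p) is false at a.
      At h: \Diamond p is true, p is false, so \Diamond p \to p is false.
Satisfying worlds: {b, f}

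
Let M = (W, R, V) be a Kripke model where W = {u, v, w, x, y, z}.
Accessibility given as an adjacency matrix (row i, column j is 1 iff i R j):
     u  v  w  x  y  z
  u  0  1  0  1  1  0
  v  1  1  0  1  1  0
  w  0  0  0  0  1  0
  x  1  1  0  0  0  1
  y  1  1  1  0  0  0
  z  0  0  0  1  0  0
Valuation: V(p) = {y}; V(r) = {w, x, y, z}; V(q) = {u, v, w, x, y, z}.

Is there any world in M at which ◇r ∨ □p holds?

Recall that □ψ holds at a world iff ψ holds at every accessible world, and ◇ψ holds iff ψ holds at some accessible world.
Let φ = ◇r ∨ □p. Evaluate φ at each world:
  u (successors {v, x, y}): φ is true.
  v (successors {u, v, x, y}): φ is true.
  w (successors {y}): φ is true.
  x (successors {u, v, z}): φ is true.
  y (successors {u, v, w}): φ is true.
  z (successors {x}): φ is true.
Detail at u (witness):
  At u: ◇r is true, □p is false, so ◇r ∨ □p is true.
    At u: ◇r requires r at some successor in {v, x, y}.
      r holds at x, so ◇r is true at u.
    At u: □p requires p at every successor {v, x, y}.
      p fails at v, so □p is false at u.

Yes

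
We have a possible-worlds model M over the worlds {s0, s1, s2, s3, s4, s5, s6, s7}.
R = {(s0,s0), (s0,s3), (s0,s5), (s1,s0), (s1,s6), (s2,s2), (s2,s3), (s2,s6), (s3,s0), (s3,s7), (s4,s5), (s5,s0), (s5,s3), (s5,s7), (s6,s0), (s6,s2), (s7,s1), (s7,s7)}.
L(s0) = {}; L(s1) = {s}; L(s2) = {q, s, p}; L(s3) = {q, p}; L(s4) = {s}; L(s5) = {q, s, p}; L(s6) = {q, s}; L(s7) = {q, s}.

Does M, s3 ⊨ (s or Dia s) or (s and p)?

Yes

At s3: s or Dia s is true, s and p is false, so (s or Dia s) or (s and p) is true.
  At s3: s is false, Dia s is true, so s or Dia s is true.
    At s3: Dia s requires s at some successor in {s0, s7}.
      s holds at s7, so Dia s is true at s3.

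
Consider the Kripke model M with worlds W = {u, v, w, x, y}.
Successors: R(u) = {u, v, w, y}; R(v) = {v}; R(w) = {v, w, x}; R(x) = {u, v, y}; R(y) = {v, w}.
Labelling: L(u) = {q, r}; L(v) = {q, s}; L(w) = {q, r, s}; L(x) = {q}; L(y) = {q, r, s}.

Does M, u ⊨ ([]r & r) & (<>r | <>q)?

At u: []r & r is false, <>r | <>q is true, so ([]r & r) & (<>r | <>q) is false.
  At u: []r is false, r is true, so []r & r is false.
    At u: []r requires r at every successor {u, v, w, y}.
      r fails at v, so []r is false at u.
  At u: <>r is true, <>q is true, so <>r | <>q is true.
    At u: <>r requires r at some successor in {u, v, w, y}.
      r holds at u, so <>r is true at u.
    At u: <>q requires q at some successor in {u, v, w, y}.
      q holds at u, so <>q is true at u.

No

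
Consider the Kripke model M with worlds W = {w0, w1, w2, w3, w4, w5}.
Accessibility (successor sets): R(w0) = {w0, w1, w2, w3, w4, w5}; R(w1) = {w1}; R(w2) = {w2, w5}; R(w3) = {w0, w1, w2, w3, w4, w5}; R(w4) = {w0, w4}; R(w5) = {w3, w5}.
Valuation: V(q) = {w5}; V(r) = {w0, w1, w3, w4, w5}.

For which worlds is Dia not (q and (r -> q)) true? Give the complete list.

Recall that Dia ψ holds at a world iff ψ holds at some accessible world.
Let φ = Dia not (q and (r -> q)). Evaluate φ at each world:
  w0 (successors {w0, w1, w2, w3, w4, w5}): φ is true.
  w1 (successors {w1}): φ is true.
  w2 (successors {w2, w5}): φ is true.
  w3 (successors {w0, w1, w2, w3, w4, w5}): φ is true.
  w4 (successors {w0, w4}): φ is true.
  w5 (successors {w3, w5}): φ is true.
For instance, at w2:
  At w2: Dia not (q and (r -> q)) requires not (q and (r -> q)) at some successor in {w2, w5}.
    not (q and (r -> q)) holds at w2, so Dia not (q and (r -> q)) is true at w2.
Satisfying worlds: {w0, w1, w2, w3, w4, w5}

w0, w1, w2, w3, w4, w5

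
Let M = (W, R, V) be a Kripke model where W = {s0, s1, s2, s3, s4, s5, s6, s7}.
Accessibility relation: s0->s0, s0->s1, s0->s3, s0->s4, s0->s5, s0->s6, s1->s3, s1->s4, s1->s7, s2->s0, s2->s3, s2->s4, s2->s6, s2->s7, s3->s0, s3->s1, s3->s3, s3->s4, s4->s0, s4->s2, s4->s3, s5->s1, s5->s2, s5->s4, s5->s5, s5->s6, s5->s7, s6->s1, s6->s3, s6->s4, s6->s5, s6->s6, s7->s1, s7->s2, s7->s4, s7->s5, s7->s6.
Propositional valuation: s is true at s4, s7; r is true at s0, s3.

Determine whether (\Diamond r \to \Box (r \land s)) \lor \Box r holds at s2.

No

At s2: \Diamond r \to \Box (r \land s) is false, \Box r is false, so (\Diamond r \to \Box (r \land s)) \lor \Box r is false.
  At s2: \Diamond r is true, \Box (r \land s) is false, so \Diamond r \to \Box (r \land s) is false.
    At s2: \Diamond r requires r at some successor in {s0, s3, s4, s6, s7}.
      r holds at s0, so \Diamond r is true at s2.
    At s2: \Box (r \land s) requires r \land s at every successor {s0, s3, s4, s6, s7}.
      r \land s fails at s0, so \Box (r \land s) is false at s2.
  At s2: \Box r requires r at every successor {s0, s3, s4, s6, s7}.
    r fails at s4, so \Box r is false at s2.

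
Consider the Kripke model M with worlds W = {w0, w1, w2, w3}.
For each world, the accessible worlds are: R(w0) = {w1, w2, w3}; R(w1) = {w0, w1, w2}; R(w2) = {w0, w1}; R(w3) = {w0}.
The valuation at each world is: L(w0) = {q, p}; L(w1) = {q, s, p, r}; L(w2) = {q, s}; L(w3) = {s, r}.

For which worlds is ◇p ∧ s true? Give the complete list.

Let φ = ◇p ∧ s. Evaluate φ at each world:
  w0 (successors {w1, w2, w3}): φ is false.
  w1 (successors {w0, w1, w2}): φ is true.
  w2 (successors {w0, w1}): φ is true.
  w3 (successors {w0}): φ is true.
For instance, at w1:
  At w1: ◇p is true, s is true, so ◇p ∧ s is true.
    At w1: ◇p requires p at some successor in {w0, w1, w2}.
      p holds at w0, so ◇p is true at w1.
Satisfying worlds: {w1, w2, w3}

w1, w2, w3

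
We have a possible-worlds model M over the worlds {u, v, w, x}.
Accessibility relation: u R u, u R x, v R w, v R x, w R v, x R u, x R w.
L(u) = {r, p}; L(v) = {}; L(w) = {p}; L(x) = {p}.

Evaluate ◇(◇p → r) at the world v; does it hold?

Yes

At v: ◇(◇p → r) requires ◇p → r at some successor in {w, x}.
  ◇p → r holds at w, so ◇(◇p → r) is true at v.
    At w: ◇p is false, r is false, so ◇p → r is true.
      At w: ◇p requires p at some successor in {v}.
        At v: p is false.
      So ◇p is false at w.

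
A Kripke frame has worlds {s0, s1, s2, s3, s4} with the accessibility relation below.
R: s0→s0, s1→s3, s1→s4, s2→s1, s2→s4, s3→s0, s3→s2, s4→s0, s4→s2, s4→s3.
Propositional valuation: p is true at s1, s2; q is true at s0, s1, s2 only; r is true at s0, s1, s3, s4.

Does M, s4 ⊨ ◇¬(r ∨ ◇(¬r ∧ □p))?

At s4: ◇¬(r ∨ ◇(¬r ∧ □p)) requires ¬(r ∨ ◇(¬r ∧ □p)) at some successor in {s0, s2, s3}.
  ¬(r ∨ ◇(¬r ∧ □p)) holds at s2, so ◇¬(r ∨ ◇(¬r ∧ □p)) is true at s4.
    At s2: r ∨ ◇(¬r ∧ □p) is false, so ¬(r ∨ ◇(¬r ∧ □p)) is true.
      At s2: r is false, ◇(¬r ∧ □p) is false, so r ∨ ◇(¬r ∧ □p) is false.

Yes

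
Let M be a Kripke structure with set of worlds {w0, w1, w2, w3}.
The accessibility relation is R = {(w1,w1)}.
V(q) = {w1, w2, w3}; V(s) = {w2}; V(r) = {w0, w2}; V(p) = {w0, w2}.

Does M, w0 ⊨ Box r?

Recall that Box ψ holds at a world iff ψ holds at every accessible world, and Dia ψ holds iff ψ holds at some accessible world.
At w0: no accessible worlds, so Box r holds vacuously.

Yes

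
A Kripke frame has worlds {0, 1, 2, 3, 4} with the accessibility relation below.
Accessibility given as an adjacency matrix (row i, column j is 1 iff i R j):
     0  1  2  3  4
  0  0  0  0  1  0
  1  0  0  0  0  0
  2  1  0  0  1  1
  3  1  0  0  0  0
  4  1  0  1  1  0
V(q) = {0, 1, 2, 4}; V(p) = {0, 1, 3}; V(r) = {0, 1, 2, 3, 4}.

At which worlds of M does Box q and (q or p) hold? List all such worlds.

1, 3

Recall that Box ψ holds at a world iff ψ holds at every accessible world, and Dia ψ holds iff ψ holds at some accessible world.
Let φ = Box q and (q or p). Evaluate φ at each world:
  0 (successors {3}): φ is false.
  1 (successors ∅): φ is true.
  2 (successors {0, 3, 4}): φ is false.
  3 (successors {0}): φ is true.
  4 (successors {0, 2, 3}): φ is false.
For instance, at 2:
  At 2: Box q is false, q or p is true, so Box q and (q or p) is false.
    At 2: Box q requires q at every successor {0, 3, 4}.
      q fails at 3, so Box q is false at 2.
Satisfying worlds: {1, 3}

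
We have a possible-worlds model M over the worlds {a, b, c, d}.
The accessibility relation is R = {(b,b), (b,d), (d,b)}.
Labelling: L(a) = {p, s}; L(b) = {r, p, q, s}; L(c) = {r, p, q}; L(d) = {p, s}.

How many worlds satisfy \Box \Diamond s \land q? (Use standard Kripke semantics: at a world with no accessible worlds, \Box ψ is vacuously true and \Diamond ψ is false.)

2

Let φ = \Box \Diamond s \land q. Evaluate φ at each world:
  a (successors ∅): φ is false.
  b (successors {b, d}): φ is true.
  c (successors ∅): φ is true.
  d (successors {b}): φ is false.
For instance, at b:
  At b: \Box \Diamond s is true, q is true, so \Box \Diamond s \land q is true.
    At b: \Box \Diamond s requires \Diamond s at every successor {b, d}.
      At b: \Diamond s is true.
      At d: \Diamond s is true.
    So \Box \Diamond s is true at b.
Satisfying worlds: {b, c}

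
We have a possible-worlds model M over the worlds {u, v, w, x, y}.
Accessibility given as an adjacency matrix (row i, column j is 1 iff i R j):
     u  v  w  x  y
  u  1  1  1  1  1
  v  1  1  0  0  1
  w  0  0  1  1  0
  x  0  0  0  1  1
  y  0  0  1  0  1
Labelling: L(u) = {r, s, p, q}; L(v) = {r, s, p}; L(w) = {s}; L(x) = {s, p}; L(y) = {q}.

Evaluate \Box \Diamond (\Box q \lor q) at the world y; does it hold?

No

At y: \Box \Diamond (\Box q \lor q) requires \Diamond (\Box q \lor q) at every successor {w, y}.
  \Diamond (\Box q \lor q) fails at w, so \Box \Diamond (\Box q \lor q) is false at y.
    At w: \Diamond (\Box q \lor q) requires \Box q \lor q at some successor in {w, x}.
      At w: \Box q \lor q is false.
      At x: \Box q \lor q is false.
    So \Diamond (\Box q \lor q) is false at w.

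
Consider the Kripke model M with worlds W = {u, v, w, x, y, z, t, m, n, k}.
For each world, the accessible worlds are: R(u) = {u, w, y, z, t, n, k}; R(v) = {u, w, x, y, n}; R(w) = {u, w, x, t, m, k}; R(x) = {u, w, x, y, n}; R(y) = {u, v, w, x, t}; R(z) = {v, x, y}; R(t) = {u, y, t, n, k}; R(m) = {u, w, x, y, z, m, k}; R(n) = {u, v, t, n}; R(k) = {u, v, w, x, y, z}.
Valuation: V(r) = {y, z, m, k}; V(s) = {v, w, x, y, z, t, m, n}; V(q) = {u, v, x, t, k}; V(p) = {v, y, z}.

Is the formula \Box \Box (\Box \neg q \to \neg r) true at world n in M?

Yes

At n: \Box \Box (\Box \neg q \to \neg r) requires \Box (\Box \neg q \to \neg r) at every successor {u, v, t, n}.
  At u: \Box (\Box \neg q \to \neg r) is true.
  At v: \Box (\Box \neg q \to \neg r) is true.
  At t: \Box (\Box \neg q \to \neg r) is true.
  At n: \Box (\Box \neg q \to \neg r) is true.
So \Box \Box (\Box \neg q \to \neg r) is true at n.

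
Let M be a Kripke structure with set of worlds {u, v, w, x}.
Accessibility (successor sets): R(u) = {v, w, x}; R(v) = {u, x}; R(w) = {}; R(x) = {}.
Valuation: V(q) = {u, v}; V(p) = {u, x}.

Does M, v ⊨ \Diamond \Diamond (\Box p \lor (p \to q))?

At v: \Diamond \Diamond (\Box p \lor (p \to q)) requires \Diamond (\Box p \lor (p \to q)) at some successor in {u, x}.
  \Diamond (\Box p \lor (p \to q)) holds at u, so \Diamond \Diamond (\Box p \lor (p \to q)) is true at v.
    At u: \Diamond (\Box p \lor (p \to q)) requires \Box p \lor (p \to q) at some successor in {v, w, x}.
      \Box p \lor (p \to q) holds at v, so \Diamond (\Box p \lor (p \to q)) is true at u.

Yes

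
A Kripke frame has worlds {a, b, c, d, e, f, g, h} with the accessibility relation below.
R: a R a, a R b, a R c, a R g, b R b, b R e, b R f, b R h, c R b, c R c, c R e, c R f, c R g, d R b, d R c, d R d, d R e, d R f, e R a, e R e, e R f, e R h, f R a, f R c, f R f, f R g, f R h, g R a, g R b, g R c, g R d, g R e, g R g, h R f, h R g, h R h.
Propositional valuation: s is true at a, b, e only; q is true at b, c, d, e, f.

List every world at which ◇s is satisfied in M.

a, b, c, d, e, f, g

Let φ = ◇s. Evaluate φ at each world:
  a (successors {a, b, c, g}): φ is true.
  b (successors {b, e, f, h}): φ is true.
  c (successors {b, c, e, f, g}): φ is true.
  d (successors {b, c, d, e, f}): φ is true.
  e (successors {a, e, f, h}): φ is true.
  f (successors {a, c, f, g, h}): φ is true.
  g (successors {a, b, c, d, e, g}): φ is true.
  h (successors {f, g, h}): φ is false.
For instance, at a:
  At a: ◇s requires s at some successor in {a, b, c, g}.
    s holds at a, so ◇s is true at a.
Satisfying worlds: {a, b, c, d, e, f, g}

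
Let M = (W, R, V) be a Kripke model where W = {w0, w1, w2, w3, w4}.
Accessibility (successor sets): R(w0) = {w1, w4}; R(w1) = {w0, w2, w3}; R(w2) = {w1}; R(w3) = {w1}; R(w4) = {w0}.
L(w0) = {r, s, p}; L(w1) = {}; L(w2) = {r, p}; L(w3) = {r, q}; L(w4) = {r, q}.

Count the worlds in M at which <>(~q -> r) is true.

3

Let φ = <>(~q -> r). Evaluate φ at each world:
  w0 (successors {w1, w4}): φ is true.
  w1 (successors {w0, w2, w3}): φ is true.
  w2 (successors {w1}): φ is false.
  w3 (successors {w1}): φ is false.
  w4 (successors {w0}): φ is true.
For instance, at w0:
  At w0: <>(~q -> r) requires ~q -> r at some successor in {w1, w4}.
    ~q -> r holds at w4, so <>(~q -> r) is true at w0.
Satisfying worlds: {w0, w1, w4}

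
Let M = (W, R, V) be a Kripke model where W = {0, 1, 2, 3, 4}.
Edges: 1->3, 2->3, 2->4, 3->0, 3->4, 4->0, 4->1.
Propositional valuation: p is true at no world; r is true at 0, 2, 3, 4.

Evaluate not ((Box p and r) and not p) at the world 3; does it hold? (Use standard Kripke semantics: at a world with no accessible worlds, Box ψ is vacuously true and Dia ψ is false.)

Yes

At 3: (Box p and r) and not p is false, so not ((Box p and r) and not p) is true.
  At 3: Box p and r is false, not p is true, so (Box p and r) and not p is false.
    At 3: Box p is false, r is true, so Box p and r is false.
      At 3: Box p requires p at every successor {0, 4}.
        p fails at 0, so Box p is false at 3.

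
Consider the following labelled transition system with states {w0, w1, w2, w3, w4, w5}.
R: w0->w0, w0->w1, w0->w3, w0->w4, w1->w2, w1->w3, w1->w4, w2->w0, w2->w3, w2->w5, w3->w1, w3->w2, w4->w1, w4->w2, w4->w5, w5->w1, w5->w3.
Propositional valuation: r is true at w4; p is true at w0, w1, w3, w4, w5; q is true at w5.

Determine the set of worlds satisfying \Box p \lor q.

Recall that \Box ψ holds at a world iff ψ holds at every accessible world, and \Diamond ψ holds iff ψ holds at some accessible world.
Let φ = \Box p \lor q. Evaluate φ at each world:
  w0 (successors {w0, w1, w3, w4}): φ is true.
  w1 (successors {w2, w3, w4}): φ is false.
  w2 (successors {w0, w3, w5}): φ is true.
  w3 (successors {w1, w2}): φ is false.
  w4 (successors {w1, w2, w5}): φ is false.
  w5 (successors {w1, w3}): φ is true.
For instance, at w0:
  At w0: \Box p is true, q is false, so \Box p \lor q is true.
    At w0: \Box p requires p at every successor {w0, w1, w3, w4}.
      At w0: p is true.
      At w1: p is true.
      At w3: p is true.
      At w4: p is true.
    So \Box p is true at w0.
Satisfying worlds: {w0, w2, w5}

w0, w2, w5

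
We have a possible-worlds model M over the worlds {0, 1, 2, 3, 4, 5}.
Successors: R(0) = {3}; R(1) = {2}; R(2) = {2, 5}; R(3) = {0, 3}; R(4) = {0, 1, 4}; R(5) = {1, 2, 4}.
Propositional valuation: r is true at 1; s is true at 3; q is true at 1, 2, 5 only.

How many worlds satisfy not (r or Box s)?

4

Let φ = not (r or Box s). Evaluate φ at each world:
  0 (successors {3}): φ is false.
  1 (successors {2}): φ is false.
  2 (successors {2, 5}): φ is true.
  3 (successors {0, 3}): φ is true.
  4 (successors {0, 1, 4}): φ is true.
  5 (successors {1, 2, 4}): φ is true.
For instance, at 2:
  At 2: r or Box s is false, so not (r or Box s) is true.
    At 2: r is false, Box s is false, so r or Box s is false.
      At 2: Box s requires s at every successor {2, 5}.
        s fails at 2, so Box s is false at 2.
Satisfying worlds: {2, 3, 4, 5}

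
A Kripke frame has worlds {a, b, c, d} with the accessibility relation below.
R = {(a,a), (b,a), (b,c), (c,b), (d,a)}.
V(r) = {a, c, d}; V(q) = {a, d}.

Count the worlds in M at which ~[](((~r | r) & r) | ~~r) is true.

Let φ = ~[](((~r | r) & r) | ~~r). Evaluate φ at each world:
  a (successors {a}): φ is false.
  b (successors {a, c}): φ is false.
  c (successors {b}): φ is true.
  d (successors {a}): φ is false.
For instance, at b:
  At b: [](((~r | r) & r) | ~~r) is true, so ~[](((~r | r) & r) | ~~r) is false.
    At b: [](((~r | r) & r) | ~~r) requires ((~r | r) & r) | ~~r at every successor {a, c}.
      At a: ((~r | r) & r) | ~~r is true.
      At c: ((~r | r) & r) | ~~r is true.
    So [](((~r | r) & r) | ~~r) is true at b.
Satisfying worlds: {c}

1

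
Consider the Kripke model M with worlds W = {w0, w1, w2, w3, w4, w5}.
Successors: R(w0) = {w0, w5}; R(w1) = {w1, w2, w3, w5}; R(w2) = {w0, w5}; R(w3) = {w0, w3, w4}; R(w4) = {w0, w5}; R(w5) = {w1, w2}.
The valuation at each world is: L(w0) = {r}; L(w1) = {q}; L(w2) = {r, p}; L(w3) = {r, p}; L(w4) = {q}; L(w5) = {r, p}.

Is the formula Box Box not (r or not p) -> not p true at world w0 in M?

At w0: Box Box not (r or not p) is false, not p is true, so Box Box not (r or not p) -> not p is true.
  At w0: Box Box not (r or not p) requires Box not (r or not p) at every successor {w0, w5}.
    Box not (r or not p) fails at w0, so Box Box not (r or not p) is false at w0.
      At w0: Box not (r or not p) requires not (r or not p) at every successor {w0, w5}.
        not (r or not p) fails at w0, so Box not (r or not p) is false at w0.

Yes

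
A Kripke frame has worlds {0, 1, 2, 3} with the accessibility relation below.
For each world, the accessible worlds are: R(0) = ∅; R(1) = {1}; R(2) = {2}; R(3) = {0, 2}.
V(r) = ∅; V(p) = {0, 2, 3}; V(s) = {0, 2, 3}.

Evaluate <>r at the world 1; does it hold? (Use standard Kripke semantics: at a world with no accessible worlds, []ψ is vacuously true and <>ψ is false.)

No

At 1: <>r requires r at some successor in {1}.
  At 1: r is false.
So <>r is false at 1.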